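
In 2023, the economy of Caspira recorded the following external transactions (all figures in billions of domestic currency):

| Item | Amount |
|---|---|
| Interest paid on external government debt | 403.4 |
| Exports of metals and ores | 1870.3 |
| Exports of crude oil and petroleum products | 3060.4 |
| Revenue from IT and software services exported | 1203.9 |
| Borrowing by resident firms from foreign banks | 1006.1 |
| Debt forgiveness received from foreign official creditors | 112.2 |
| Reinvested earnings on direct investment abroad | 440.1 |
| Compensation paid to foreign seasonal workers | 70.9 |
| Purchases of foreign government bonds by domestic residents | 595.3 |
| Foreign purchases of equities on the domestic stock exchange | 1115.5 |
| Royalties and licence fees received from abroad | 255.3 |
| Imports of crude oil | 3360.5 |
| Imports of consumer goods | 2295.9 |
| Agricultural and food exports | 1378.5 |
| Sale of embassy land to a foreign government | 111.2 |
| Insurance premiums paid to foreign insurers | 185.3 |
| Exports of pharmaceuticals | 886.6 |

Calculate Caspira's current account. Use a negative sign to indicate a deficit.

2779.1

Goods: -2295.9 + 886.6 + 3060.4 + 1870.3 + 1378.5 - 3360.5 = 1539.4
Services: 255.3 - 185.3 + 1203.9 = 1273.9
Primary income: -70.9 - 403.4 + 440.1 = -34.2
Current account = 1539.4 + 1273.9 + (-34.2) = 2779.1
(Excluded from the current account — financial account: borrowing by resident firms from foreign banks 1006.1, purchases of foreign government bonds by domestic residents 595.3, foreign purchases of equities on the domestic stock exchange 1115.5; capital account: debt forgiveness received from foreign official creditors 112.2, sale of embassy land to a foreign government 111.2.)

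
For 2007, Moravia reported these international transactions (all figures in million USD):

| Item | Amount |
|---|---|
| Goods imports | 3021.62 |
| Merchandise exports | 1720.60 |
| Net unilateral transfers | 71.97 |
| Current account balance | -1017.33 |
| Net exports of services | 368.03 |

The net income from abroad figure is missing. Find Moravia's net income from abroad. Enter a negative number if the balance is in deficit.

-156.31

Current account = goods balance + services balance + net primary income + net secondary income
Sum of the known components = -861.02
Net income from abroad = CA - (known components) = -1017.33 - (-861.02) = -156.31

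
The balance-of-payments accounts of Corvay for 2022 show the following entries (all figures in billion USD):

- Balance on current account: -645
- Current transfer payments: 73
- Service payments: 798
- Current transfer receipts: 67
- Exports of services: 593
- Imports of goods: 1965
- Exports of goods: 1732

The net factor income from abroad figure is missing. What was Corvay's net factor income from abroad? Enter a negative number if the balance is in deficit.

Current account = goods balance + services balance + net primary income + net secondary income
Sum of the known components = -444
Net factor income from abroad = CA - (known components) = -645 - (-444) = -201

-201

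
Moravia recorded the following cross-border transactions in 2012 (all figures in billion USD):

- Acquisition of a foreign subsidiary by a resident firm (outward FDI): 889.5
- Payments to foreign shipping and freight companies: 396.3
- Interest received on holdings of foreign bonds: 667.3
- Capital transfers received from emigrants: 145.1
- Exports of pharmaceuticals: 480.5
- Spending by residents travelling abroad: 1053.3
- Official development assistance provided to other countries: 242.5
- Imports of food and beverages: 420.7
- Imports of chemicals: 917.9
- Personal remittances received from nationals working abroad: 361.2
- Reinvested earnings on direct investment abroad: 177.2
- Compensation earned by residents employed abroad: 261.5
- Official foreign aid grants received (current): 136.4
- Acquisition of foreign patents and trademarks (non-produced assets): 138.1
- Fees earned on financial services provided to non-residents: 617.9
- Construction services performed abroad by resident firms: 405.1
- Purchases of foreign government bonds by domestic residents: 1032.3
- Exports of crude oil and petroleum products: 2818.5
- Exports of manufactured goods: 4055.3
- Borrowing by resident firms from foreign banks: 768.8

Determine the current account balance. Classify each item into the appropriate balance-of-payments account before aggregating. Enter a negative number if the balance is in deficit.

Goods: -917.9 + 480.5 + 2818.5 + 4055.3 - 420.7 = 6015.7
Services: -396.3 + 405.1 - 1053.3 + 617.9 = -426.6
Primary income: 177.2 + 261.5 + 667.3 = 1106.0
Secondary income: 361.2 - 242.5 + 136.4 = 255.1
Current account = 6015.7 + (-426.6) + 1106.0 + 255.1 = 6950.2
(Excluded from the current account — financial account: acquisition of a foreign subsidiary by a resident firm (outward FDI) 889.5, purchases of foreign government bonds by domestic residents 1032.3, borrowing by resident firms from foreign banks 768.8; capital account: capital transfers received from emigrants 145.1, acquisition of foreign patents and trademarks (non-produced assets) 138.1.)

6950.2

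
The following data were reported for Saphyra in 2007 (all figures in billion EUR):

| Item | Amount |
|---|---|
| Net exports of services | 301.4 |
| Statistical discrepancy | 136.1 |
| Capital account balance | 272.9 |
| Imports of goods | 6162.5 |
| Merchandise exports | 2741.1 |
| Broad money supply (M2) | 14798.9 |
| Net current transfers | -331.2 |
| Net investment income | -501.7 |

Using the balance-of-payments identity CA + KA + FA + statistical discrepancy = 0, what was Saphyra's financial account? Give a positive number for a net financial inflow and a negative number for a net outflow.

Goods balance = 2741.1 - 6162.5 = -3421.4
Services balance = 301.4
Trade balance (goods + services) = -3421.4 + 301.4 = -3120.0
Net primary income = -501.7
Net secondary income = -331.2
Current account = -3120.0 + (-501.7) + (-331.2) = -3952.9
Financial account = -(-3952.9 + 272.9 + 136.1) = 3543.9

3543.9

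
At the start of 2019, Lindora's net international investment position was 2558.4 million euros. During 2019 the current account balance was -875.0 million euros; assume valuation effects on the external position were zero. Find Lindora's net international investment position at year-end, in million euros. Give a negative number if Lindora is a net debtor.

1683.4

With no valuation effects, change in NIIP = current account = -875.0
End-of-year NIIP = 2558.4 + (-875.0) = 1683.4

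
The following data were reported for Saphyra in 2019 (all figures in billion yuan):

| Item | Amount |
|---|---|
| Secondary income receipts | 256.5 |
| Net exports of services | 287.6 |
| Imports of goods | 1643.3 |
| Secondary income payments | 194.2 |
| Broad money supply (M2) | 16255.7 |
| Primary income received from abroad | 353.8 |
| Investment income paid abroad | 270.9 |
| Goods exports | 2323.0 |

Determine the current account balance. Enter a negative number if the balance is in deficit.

1112.5

Goods balance = 2323.0 - 1643.3 = 679.7
Services balance = 287.6
Trade balance (goods + services) = 679.7 + 287.6 = 967.3
Net primary income = 353.8 - 270.9 = 82.9
Net secondary income = 256.5 - 194.2 = 62.3
Current account = 967.3 + 82.9 + 62.3 = 1112.5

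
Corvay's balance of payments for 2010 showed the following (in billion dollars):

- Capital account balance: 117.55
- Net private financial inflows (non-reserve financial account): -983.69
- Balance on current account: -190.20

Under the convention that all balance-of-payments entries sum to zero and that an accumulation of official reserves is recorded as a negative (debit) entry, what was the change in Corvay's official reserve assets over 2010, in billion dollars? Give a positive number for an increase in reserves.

-1056.34

Official reserve transactions balance = -((-190.20) + 117.55 + (-983.69)) = 1056.34
An accumulation of reserves is recorded as a debit (negative entry), so the change in the stock of reserves is the negative of that balance.
Change in official reserves = -(1056.34) = -1056.34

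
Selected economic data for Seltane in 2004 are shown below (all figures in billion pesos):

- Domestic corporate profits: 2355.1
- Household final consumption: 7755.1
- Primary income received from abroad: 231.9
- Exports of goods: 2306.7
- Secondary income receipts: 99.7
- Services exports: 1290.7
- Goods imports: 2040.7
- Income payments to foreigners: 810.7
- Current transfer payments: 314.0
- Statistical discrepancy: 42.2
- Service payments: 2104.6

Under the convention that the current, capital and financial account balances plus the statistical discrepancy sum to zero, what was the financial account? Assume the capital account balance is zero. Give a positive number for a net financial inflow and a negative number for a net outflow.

1298.8

Goods balance = 2306.7 - 2040.7 = 266.0
Services balance = 1290.7 - 2104.6 = -813.9
Trade balance (goods + services) = 266.0 + (-813.9) = -547.9
Net primary income = 231.9 - 810.7 = -578.8
Net secondary income = 99.7 - 314.0 = -214.3
Current account = -547.9 + (-578.8) + (-214.3) = -1341.0
Financial account = -(-1341.0 + 42.2) = 1298.8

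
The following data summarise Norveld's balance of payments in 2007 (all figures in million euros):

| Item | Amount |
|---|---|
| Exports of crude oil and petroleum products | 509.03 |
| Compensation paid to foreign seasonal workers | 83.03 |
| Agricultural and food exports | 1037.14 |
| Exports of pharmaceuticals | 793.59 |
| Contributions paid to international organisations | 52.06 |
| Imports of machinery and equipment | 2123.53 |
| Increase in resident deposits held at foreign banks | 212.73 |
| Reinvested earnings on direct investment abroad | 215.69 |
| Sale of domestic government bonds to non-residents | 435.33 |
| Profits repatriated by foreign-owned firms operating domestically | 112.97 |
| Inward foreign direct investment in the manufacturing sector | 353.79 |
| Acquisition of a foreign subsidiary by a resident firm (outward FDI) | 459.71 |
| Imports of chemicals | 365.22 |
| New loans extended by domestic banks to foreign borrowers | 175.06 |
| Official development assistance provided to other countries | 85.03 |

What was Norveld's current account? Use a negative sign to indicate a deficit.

Goods: 509.03 + 793.59 - 365.22 + 1037.14 - 2123.53 = -148.99
Primary income: -112.97 + 215.69 - 83.03 = 19.69
Secondary income: -85.03 - 52.06 = -137.09
Current account = (-148.99) + 19.69 + (-137.09) = -266.39
(Excluded from the current account — financial account: increase in resident deposits held at foreign banks 212.73, sale of domestic government bonds to non-residents 435.33, inward foreign direct investment in the manufacturing sector 353.79, acquisition of a foreign subsidiary by a resident firm (outward FDI) 459.71, new loans extended by domestic banks to foreign borrowers 175.06.)

-266.39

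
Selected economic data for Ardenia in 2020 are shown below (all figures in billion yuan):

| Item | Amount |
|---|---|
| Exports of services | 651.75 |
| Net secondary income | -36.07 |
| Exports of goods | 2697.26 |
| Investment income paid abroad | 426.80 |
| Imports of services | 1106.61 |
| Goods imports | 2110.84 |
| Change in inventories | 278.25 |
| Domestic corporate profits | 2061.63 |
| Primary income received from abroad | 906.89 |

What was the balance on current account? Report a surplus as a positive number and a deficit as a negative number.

575.58

Goods balance = 2697.26 - 2110.84 = 586.42
Services balance = 651.75 - 1106.61 = -454.86
Trade balance (goods + services) = 586.42 + (-454.86) = 131.56
Net primary income = 906.89 - 426.80 = 480.09
Net secondary income = -36.07
Current account = 131.56 + 480.09 + (-36.07) = 575.58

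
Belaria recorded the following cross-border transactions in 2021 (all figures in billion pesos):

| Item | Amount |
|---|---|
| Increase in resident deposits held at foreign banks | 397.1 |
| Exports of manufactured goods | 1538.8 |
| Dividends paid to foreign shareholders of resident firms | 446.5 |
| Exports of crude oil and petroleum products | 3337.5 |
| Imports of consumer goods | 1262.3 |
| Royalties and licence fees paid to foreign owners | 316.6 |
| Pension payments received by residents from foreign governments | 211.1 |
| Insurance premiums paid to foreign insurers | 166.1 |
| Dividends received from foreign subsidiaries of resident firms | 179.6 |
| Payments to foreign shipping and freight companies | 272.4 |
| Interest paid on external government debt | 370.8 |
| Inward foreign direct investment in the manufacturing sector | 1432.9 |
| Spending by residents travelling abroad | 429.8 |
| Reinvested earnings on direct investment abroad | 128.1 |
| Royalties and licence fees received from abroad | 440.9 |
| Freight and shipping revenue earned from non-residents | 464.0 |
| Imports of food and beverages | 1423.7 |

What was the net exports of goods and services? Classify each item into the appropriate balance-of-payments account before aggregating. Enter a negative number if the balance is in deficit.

Goods: 1538.8 - 1262.3 + 3337.5 - 1423.7 = 2190.3
Services: 440.9 - 429.8 - 272.4 - 166.1 - 316.6 + 464.0 = -280.0
Trade balance = 2190.3 + (-280.0) = 1910.3
(Excluded from the trade balance — financial account: increase in resident deposits held at foreign banks 397.1, inward foreign direct investment in the manufacturing sector 1432.9; primary income: dividends paid to foreign shareholders of resident firms 446.5, dividends received from foreign subsidiaries of resident firms 179.6, interest paid on external government debt 370.8, reinvested earnings on direct investment abroad 128.1; secondary income: pension payments received by residents from foreign governments 211.1.)

1910.3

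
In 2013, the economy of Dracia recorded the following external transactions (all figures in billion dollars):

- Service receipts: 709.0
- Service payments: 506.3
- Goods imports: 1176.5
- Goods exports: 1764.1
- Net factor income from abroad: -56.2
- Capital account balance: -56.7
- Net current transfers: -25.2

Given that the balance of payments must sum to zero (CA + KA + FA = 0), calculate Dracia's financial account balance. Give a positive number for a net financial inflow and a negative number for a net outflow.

Goods balance = 1764.1 - 1176.5 = 587.6
Services balance = 709.0 - 506.3 = 202.7
Trade balance (goods + services) = 587.6 + 202.7 = 790.3
Net primary income = -56.2
Net secondary income = -25.2
Current account = 790.3 + (-56.2) + (-25.2) = 708.9
Financial account = -(708.9 + (-56.7)) = -652.2

-652.2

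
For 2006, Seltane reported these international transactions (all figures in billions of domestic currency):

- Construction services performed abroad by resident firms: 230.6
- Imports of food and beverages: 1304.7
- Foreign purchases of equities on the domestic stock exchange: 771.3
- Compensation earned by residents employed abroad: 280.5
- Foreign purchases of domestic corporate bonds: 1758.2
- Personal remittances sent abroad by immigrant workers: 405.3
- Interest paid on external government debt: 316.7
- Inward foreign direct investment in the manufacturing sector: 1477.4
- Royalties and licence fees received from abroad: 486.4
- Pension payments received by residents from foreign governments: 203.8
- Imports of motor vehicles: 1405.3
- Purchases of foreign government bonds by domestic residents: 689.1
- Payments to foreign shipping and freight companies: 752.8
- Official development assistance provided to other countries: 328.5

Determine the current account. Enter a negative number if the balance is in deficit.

Goods: -1405.3 - 1304.7 = -2710.0
Services: -752.8 + 230.6 + 486.4 = -35.8
Primary income: 280.5 - 316.7 = -36.2
Secondary income: -405.3 - 328.5 + 203.8 = -530.0
Current account = (-2710.0) + (-35.8) + (-36.2) + (-530.0) = -3312.0
(Excluded from the current account — financial account: foreign purchases of equities on the domestic stock exchange 771.3, foreign purchases of domestic corporate bonds 1758.2, inward foreign direct investment in the manufacturing sector 1477.4, purchases of foreign government bonds by domestic residents 689.1.)

-3312.0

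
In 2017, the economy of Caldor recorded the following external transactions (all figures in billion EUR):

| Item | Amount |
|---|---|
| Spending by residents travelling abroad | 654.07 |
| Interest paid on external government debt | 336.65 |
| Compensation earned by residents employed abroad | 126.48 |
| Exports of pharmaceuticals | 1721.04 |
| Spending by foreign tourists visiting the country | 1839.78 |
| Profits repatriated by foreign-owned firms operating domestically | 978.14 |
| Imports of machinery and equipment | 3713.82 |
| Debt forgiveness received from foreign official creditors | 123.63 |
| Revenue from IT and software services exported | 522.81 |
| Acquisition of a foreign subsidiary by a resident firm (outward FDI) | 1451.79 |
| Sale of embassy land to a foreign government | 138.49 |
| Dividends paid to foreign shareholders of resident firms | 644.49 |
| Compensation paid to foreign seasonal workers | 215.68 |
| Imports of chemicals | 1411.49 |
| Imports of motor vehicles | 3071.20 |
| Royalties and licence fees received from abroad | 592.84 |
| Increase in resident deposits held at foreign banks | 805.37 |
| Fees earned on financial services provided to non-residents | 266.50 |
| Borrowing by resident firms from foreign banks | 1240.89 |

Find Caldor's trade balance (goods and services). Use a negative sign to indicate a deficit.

Goods: -1411.49 + 1721.04 - 3071.20 - 3713.82 = -6475.47
Services: 266.50 + 1839.78 + 522.81 + 592.84 - 654.07 = 2567.86
Trade balance = -6475.47 + 2567.86 = -3907.61
(Excluded from the trade balance — primary income: interest paid on external government debt 336.65, compensation earned by residents employed abroad 126.48, profits repatriated by foreign-owned firms operating domestically 978.14, dividends paid to foreign shareholders of resident firms 644.49, compensation paid to foreign seasonal workers 215.68; capital account: debt forgiveness received from foreign official creditors 123.63, sale of embassy land to a foreign government 138.49; financial account: acquisition of a foreign subsidiary by a resident firm (outward FDI) 1451.79, increase in resident deposits held at foreign banks 805.37, borrowing by resident firms from foreign banks 1240.89.)

-3907.61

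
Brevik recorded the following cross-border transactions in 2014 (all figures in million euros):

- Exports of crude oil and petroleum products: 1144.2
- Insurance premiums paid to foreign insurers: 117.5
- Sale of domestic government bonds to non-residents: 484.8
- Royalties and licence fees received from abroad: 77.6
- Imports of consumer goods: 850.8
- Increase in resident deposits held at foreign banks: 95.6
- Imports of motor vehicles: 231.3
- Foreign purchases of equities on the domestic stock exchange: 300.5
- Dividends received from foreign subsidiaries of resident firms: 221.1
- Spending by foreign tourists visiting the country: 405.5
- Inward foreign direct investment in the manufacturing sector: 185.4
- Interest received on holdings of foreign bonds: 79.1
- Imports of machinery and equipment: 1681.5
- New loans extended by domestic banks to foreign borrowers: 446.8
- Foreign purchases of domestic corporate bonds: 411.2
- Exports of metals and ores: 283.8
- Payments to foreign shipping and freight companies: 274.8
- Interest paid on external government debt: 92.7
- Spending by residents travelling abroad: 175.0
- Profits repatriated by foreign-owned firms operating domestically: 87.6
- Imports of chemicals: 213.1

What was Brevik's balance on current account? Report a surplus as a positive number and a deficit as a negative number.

Goods: -850.8 + 1144.2 + 283.8 - 1681.5 - 213.1 - 231.3 = -1548.7
Services: 405.5 - 175.0 + 77.6 - 117.5 - 274.8 = -84.2
Primary income: 79.1 + 221.1 - 92.7 - 87.6 = 119.9
Current account = (-1548.7) + (-84.2) + 119.9 = -1513.0
(Excluded from the current account — financial account: sale of domestic government bonds to non-residents 484.8, increase in resident deposits held at foreign banks 95.6, foreign purchases of equities on the domestic stock exchange 300.5, inward foreign direct investment in the manufacturing sector 185.4, new loans extended by domestic banks to foreign borrowers 446.8, foreign purchases of domestic corporate bonds 411.2.)

-1513.0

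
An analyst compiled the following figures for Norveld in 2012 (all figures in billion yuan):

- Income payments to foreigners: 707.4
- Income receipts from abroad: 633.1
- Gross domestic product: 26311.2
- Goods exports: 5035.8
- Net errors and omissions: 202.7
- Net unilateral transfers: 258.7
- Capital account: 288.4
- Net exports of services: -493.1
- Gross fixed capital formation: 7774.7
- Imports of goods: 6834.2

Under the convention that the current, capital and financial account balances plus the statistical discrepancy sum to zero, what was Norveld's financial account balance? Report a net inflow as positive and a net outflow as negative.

1616.0

Goods balance = 5035.8 - 6834.2 = -1798.4
Services balance = -493.1
Trade balance (goods + services) = -1798.4 + (-493.1) = -2291.5
Net primary income = 633.1 - 707.4 = -74.3
Net secondary income = 258.7
Current account = -2291.5 + (-74.3) + 258.7 = -2107.1
Financial account = -(-2107.1 + 288.4 + 202.7) = 1616.0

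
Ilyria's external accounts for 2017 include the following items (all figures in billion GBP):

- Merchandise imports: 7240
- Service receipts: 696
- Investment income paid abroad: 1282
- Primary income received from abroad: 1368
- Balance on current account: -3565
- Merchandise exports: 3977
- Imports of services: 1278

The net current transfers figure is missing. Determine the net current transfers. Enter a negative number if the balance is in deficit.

194

Current account = goods balance + services balance + net primary income + net secondary income
Sum of the known components = -3759
Net current transfers = CA - (known components) = -3565 - (-3759) = 194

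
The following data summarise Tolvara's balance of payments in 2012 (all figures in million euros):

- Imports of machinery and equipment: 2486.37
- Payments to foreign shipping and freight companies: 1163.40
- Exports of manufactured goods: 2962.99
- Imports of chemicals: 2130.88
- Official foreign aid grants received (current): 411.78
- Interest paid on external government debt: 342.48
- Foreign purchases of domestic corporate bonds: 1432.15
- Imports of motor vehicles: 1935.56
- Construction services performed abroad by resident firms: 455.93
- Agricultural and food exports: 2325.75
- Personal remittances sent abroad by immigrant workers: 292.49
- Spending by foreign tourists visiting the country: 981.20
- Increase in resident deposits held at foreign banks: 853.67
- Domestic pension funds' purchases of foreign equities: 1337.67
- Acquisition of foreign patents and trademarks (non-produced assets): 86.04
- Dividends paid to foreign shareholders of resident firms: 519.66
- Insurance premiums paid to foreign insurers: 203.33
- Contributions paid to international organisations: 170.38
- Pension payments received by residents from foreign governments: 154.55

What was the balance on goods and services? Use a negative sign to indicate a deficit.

-1193.67

Goods: 2325.75 - 2486.37 - 1935.56 - 2130.88 + 2962.99 = -1264.07
Services: 455.93 - 1163.40 - 203.33 + 981.20 = 70.40
Trade balance = -1264.07 + 70.40 = -1193.67
(Excluded from the trade balance — secondary income: official foreign aid grants received (current) 411.78, personal remittances sent abroad by immigrant workers 292.49, contributions paid to international organisations 170.38, pension payments received by residents from foreign governments 154.55; primary income: interest paid on external government debt 342.48, dividends paid to foreign shareholders of resident firms 519.66; financial account: foreign purchases of domestic corporate bonds 1432.15, increase in resident deposits held at foreign banks 853.67, domestic pension funds' purchases of foreign equities 1337.67; capital account: acquisition of foreign patents and trademarks (non-produced assets) 86.04.)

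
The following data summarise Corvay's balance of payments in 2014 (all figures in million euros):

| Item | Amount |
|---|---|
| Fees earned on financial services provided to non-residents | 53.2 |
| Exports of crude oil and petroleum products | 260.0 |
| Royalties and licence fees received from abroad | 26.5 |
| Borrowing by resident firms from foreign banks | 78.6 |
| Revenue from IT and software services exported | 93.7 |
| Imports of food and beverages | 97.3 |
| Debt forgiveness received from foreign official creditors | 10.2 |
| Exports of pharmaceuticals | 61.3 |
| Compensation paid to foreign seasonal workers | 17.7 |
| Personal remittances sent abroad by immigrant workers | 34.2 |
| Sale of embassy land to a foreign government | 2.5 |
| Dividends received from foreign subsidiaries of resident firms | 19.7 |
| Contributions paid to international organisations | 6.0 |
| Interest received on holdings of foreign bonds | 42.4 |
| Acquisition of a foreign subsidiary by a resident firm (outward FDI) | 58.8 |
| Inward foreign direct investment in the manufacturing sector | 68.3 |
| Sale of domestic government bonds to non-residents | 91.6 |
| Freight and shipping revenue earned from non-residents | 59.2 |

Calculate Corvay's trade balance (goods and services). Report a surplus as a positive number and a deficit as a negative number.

Goods: -97.3 + 260.0 + 61.3 = 224.0
Services: 26.5 + 93.7 + 53.2 + 59.2 = 232.6
Trade balance = 224.0 + 232.6 = 456.6
(Excluded from the trade balance — financial account: borrowing by resident firms from foreign banks 78.6, acquisition of a foreign subsidiary by a resident firm (outward FDI) 58.8, inward foreign direct investment in the manufacturing sector 68.3, sale of domestic government bonds to non-residents 91.6; capital account: debt forgiveness received from foreign official creditors 10.2, sale of embassy land to a foreign government 2.5; primary income: compensation paid to foreign seasonal workers 17.7, dividends received from foreign subsidiaries of resident firms 19.7, interest received on holdings of foreign bonds 42.4; secondary income: personal remittances sent abroad by immigrant workers 34.2, contributions paid to international organisations 6.0.)

456.6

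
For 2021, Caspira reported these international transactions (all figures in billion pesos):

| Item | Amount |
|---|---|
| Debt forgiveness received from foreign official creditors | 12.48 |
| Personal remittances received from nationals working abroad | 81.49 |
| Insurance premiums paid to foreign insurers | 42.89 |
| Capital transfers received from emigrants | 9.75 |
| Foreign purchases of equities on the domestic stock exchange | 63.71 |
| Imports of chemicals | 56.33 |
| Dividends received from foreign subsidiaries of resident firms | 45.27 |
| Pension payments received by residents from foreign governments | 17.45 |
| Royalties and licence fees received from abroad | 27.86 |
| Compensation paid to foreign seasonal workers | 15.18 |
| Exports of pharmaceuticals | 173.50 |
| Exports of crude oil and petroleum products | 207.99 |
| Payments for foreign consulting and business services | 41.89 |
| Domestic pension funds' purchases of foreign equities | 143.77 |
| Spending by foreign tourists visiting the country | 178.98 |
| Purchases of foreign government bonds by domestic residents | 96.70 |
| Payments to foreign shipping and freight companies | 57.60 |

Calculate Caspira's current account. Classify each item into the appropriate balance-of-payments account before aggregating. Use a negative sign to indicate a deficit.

518.65

Goods: 207.99 - 56.33 + 173.50 = 325.16
Services: -42.89 - 57.60 + 178.98 - 41.89 + 27.86 = 64.46
Primary income: 45.27 - 15.18 = 30.09
Secondary income: 81.49 + 17.45 = 98.94
Current account = 325.16 + 64.46 + 30.09 + 98.94 = 518.65
(Excluded from the current account — capital account: debt forgiveness received from foreign official creditors 12.48, capital transfers received from emigrants 9.75; financial account: foreign purchases of equities on the domestic stock exchange 63.71, domestic pension funds' purchases of foreign equities 143.77, purchases of foreign government bonds by domestic residents 96.70.)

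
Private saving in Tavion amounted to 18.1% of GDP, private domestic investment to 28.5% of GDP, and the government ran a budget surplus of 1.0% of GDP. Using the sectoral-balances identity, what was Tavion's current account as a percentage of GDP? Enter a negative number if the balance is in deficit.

-9.4

By the sectoral-balances identity, CA = (S_private - I) + (T - G).
Private balance = 18.1 - 28.5 = -10.4
Government balance (T - G) = 1.0
CA = -10.4 + 1.0 = -9.4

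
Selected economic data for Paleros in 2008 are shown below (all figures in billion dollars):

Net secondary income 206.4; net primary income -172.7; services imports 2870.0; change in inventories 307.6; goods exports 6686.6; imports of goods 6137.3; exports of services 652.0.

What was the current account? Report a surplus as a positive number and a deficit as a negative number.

Goods balance = 6686.6 - 6137.3 = 549.3
Services balance = 652.0 - 2870.0 = -2218.0
Trade balance (goods + services) = 549.3 + (-2218.0) = -1668.7
Net primary income = -172.7
Net secondary income = 206.4
Current account = -1668.7 + (-172.7) + 206.4 = -1635.0

-1635.0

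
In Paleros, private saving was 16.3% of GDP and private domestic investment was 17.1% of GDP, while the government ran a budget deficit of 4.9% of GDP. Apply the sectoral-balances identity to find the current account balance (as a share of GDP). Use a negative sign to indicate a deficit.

-5.7

By the sectoral-balances identity, CA = (S_private - I) + (T - G).
Private balance = 16.3 - 17.1 = -0.8
Government balance (T - G) = -4.9
CA = -0.8 + (-4.9) = -5.7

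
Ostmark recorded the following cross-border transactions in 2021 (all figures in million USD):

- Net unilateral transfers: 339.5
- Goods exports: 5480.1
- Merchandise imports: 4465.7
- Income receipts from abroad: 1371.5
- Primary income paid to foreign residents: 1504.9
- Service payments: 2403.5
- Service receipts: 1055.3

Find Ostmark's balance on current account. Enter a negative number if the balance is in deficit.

-127.7

Goods balance = 5480.1 - 4465.7 = 1014.4
Services balance = 1055.3 - 2403.5 = -1348.2
Trade balance (goods + services) = 1014.4 + (-1348.2) = -333.8
Net primary income = 1371.5 - 1504.9 = -133.4
Net secondary income = 339.5
Current account = -333.8 + (-133.4) + 339.5 = -127.7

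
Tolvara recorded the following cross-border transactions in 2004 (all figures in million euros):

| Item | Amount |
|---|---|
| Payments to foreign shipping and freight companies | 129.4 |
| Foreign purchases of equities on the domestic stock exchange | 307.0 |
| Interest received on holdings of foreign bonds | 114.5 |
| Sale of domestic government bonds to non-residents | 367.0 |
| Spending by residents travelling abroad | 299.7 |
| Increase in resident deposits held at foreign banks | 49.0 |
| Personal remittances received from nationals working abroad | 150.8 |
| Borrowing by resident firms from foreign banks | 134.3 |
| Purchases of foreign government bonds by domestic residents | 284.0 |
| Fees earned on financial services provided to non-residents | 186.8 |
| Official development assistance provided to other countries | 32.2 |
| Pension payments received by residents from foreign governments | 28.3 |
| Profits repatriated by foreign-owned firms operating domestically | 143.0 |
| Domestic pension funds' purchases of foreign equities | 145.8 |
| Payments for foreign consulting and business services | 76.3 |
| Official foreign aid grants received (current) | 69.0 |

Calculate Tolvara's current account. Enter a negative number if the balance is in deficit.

-131.2

Services: -129.4 - 299.7 + 186.8 - 76.3 = -318.6
Primary income: -143.0 + 114.5 = -28.5
Secondary income: -32.2 + 150.8 + 28.3 + 69.0 = 215.9
Current account = (-318.6) + (-28.5) + 215.9 = -131.2
(Excluded from the current account — financial account: foreign purchases of equities on the domestic stock exchange 307.0, sale of domestic government bonds to non-residents 367.0, increase in resident deposits held at foreign banks 49.0, borrowing by resident firms from foreign banks 134.3, purchases of foreign government bonds by domestic residents 284.0, domestic pension funds' purchases of foreign equities 145.8.)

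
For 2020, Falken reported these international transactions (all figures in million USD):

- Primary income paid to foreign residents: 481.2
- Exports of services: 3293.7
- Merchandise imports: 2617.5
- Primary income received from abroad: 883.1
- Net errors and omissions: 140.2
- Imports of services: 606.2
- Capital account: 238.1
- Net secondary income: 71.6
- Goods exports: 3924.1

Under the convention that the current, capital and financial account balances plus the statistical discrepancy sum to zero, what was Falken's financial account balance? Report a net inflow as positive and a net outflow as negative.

-4845.9

Goods balance = 3924.1 - 2617.5 = 1306.6
Services balance = 3293.7 - 606.2 = 2687.5
Trade balance (goods + services) = 1306.6 + 2687.5 = 3994.1
Net primary income = 883.1 - 481.2 = 401.9
Net secondary income = 71.6
Current account = 3994.1 + 401.9 + 71.6 = 4467.6
Financial account = -(4467.6 + 238.1 + 140.2) = -4845.9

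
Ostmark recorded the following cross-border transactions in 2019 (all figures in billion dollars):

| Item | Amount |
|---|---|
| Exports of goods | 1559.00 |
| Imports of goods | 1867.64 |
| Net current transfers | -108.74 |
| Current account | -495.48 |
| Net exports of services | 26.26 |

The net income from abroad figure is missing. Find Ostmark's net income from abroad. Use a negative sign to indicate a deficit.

Current account = goods balance + services balance + net primary income + net secondary income
Sum of the known components = -391.12
Net income from abroad = CA - (known components) = -495.48 - (-391.12) = -104.36

-104.36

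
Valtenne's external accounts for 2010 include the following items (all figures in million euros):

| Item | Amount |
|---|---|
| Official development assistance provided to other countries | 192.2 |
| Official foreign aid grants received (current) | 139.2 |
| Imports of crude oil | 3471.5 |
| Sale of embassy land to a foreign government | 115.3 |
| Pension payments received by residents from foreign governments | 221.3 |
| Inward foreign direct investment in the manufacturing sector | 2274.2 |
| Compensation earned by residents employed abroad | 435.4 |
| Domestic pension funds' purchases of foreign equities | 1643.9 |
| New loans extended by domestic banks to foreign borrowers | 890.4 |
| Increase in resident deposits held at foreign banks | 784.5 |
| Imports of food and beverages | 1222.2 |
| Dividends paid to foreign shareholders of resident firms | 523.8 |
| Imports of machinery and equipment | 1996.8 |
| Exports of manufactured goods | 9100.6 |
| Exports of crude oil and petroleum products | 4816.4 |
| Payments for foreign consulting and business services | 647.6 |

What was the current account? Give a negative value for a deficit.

6658.8

Goods: -1996.8 - 1222.2 + 4816.4 + 9100.6 - 3471.5 = 7226.5
Services: -647.6
Primary income: -523.8 + 435.4 = -88.4
Secondary income: 139.2 - 192.2 + 221.3 = 168.3
Current account = 7226.5 + (-647.6) + (-88.4) + 168.3 = 6658.8
(Excluded from the current account — capital account: sale of embassy land to a foreign government 115.3; financial account: inward foreign direct investment in the manufacturing sector 2274.2, domestic pension funds' purchases of foreign equities 1643.9, new loans extended by domestic banks to foreign borrowers 890.4, increase in resident deposits held at foreign banks 784.5.)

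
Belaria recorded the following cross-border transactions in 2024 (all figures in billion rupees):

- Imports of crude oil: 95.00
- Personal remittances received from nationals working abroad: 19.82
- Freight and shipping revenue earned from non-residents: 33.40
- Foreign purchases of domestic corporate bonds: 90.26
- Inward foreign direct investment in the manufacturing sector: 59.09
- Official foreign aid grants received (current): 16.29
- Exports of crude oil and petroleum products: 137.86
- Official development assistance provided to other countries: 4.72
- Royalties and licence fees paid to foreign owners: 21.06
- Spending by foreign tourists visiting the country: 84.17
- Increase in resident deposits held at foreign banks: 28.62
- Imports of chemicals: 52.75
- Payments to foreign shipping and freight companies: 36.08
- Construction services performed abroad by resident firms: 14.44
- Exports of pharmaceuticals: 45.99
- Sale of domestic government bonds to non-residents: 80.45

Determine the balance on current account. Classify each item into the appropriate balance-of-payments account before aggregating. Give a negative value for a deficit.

Goods: -52.75 + 45.99 + 137.86 - 95.00 = 36.10
Services: 14.44 + 33.40 + 84.17 - 36.08 - 21.06 = 74.87
Secondary income: 19.82 - 4.72 + 16.29 = 31.39
Current account = 36.10 + 74.87 + 31.39 = 142.36
(Excluded from the current account — financial account: foreign purchases of domestic corporate bonds 90.26, inward foreign direct investment in the manufacturing sector 59.09, increase in resident deposits held at foreign banks 28.62, sale of domestic government bonds to non-residents 80.45.)

142.36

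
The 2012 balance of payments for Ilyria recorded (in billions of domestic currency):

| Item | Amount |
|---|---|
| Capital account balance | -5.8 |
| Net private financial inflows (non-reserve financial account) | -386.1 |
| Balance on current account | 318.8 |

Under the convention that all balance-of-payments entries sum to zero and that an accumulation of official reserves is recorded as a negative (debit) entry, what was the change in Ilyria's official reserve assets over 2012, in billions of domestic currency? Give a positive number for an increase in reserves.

-73.1

Official reserve transactions balance = -(318.8 + (-5.8) + (-386.1)) = 73.1
An accumulation of reserves is recorded as a debit (negative entry), so the change in the stock of reserves is the negative of that balance.
Change in official reserves = -(73.1) = -73.1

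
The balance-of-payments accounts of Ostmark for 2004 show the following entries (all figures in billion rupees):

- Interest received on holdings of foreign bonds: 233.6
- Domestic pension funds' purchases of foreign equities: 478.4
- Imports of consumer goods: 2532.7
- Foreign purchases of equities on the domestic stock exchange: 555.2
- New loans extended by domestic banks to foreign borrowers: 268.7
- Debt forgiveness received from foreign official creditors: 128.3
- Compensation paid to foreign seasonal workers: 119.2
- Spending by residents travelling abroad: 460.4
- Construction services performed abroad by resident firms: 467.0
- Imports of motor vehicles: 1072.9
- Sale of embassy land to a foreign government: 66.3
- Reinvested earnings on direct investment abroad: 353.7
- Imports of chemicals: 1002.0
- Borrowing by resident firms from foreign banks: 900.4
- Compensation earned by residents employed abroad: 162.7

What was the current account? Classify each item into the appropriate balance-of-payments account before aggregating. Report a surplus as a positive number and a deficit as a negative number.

-3970.2

Goods: -2532.7 - 1002.0 - 1072.9 = -4607.6
Services: 467.0 - 460.4 = 6.6
Primary income: 233.6 - 119.2 + 162.7 + 353.7 = 630.8
Current account = (-4607.6) + 6.6 + 630.8 = -3970.2
(Excluded from the current account — financial account: domestic pension funds' purchases of foreign equities 478.4, foreign purchases of equities on the domestic stock exchange 555.2, new loans extended by domestic banks to foreign borrowers 268.7, borrowing by resident firms from foreign banks 900.4; capital account: debt forgiveness received from foreign official creditors 128.3, sale of embassy land to a foreign government 66.3.)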